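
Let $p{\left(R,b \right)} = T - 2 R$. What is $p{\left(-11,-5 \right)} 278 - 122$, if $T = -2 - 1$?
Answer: $5160$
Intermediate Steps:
$T = -3$ ($T = -2 - 1 = -3$)
$p{\left(R,b \right)} = -3 - 2 R$
$p{\left(-11,-5 \right)} 278 - 122 = \left(-3 - -22\right) 278 - 122 = \left(-3 + 22\right) 278 - 122 = 19 \cdot 278 - 122 = 5282 - 122 = 5160$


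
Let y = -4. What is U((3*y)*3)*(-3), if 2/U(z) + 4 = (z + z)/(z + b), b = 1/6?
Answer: 645/214 ≈ 3.0140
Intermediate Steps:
b = ⅙ ≈ 0.16667
U(z) = 2/(-4 + 2*z/(⅙ + z)) (U(z) = 2/(-4 + (z + z)/(z + ⅙)) = 2/(-4 + (2*z)/(⅙ + z)) = 2/(-4 + 2*z/(⅙ + z)))
U((3*y)*3)*(-3) = ((-1 - 6*3*(-4)*3)/(2*(1 + 3*((3*(-4))*3))))*(-3) = ((-1 - (-72)*3)/(2*(1 + 3*(-12*3))))*(-3) = ((-1 - 6*(-36))/(2*(1 + 3*(-36))))*(-3) = ((-1 + 216)/(2*(1 - 108)))*(-3) = ((½)*215/(-107))*(-3) = ((½)*(-1/107)*215)*(-3) = -215/214*(-3) = 645/214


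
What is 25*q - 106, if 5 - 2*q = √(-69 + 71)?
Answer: -87/2 - 25*√2/2 ≈ -61.178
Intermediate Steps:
q = 5/2 - √2/2 (q = 5/2 - √(-69 + 71)/2 = 5/2 - √2/2 ≈ 1.7929)
25*q - 106 = 25*(5/2 - √2/2) - 106 = (125/2 - 25*√2/2) - 106 = -87/2 - 25*√2/2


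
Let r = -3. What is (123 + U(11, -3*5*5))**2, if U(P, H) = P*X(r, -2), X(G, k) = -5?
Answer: 4624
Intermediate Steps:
U(P, H) = -5*P (U(P, H) = P*(-5) = -5*P)
(123 + U(11, -3*5*5))**2 = (123 - 5*11)**2 = (123 - 55)**2 = 68**2 = 4624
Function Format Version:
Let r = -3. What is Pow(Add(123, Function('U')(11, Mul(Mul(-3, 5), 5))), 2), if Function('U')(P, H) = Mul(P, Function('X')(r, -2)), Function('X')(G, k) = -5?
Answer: 4624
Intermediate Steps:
Function('U')(P, H) = Mul(-5, P) (Function('U')(P, H) = Mul(P, -5) = Mul(-5, P))
Pow(Add(123, Function('U')(11, Mul(Mul(-3, 5), 5))), 2) = Pow(Add(123, Mul(-5, 11)), 2) = Pow(Add(123, -55), 2) = Pow(68, 2) = 4624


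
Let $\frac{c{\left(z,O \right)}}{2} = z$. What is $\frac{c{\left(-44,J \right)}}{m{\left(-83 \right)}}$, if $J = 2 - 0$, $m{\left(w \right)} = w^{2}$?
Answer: $- \frac{88}{6889} \approx -0.012774$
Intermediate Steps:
$J = 2$ ($J = 2 + 0 = 2$)
$c{\left(z,O \right)} = 2 z$
$\frac{c{\left(-44,J \right)}}{m{\left(-83 \right)}} = \frac{2 \left(-44\right)}{\left(-83\right)^{2}} = - \frac{88}{6889}$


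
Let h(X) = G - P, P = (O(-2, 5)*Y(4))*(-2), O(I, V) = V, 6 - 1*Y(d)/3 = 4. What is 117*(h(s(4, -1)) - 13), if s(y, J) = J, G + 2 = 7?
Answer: 6084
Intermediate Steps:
G = 5 (G = -2 + 7 = 5)
Y(d) = 6 (Y(d) = 18 - 3*4 = 18 - 12 = 6)
P = -60 (P = (5*6)*(-2) = 30*(-2) = -60)
h(X) = 65 (h(X) = 5 - 1*(-60) = 5 + 60 = 65)
117*(h(s(4, -1)) - 13) = 117*(65 - 13) = 117*52 = 6084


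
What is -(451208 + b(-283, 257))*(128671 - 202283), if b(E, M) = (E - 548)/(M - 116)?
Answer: 1561052804388/47 ≈ 3.3214e+10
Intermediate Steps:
b(E, M) = (-548 + E)/(-116 + M)
-(451208 + b(-283, 257))*(128671 - 202283) = -(451208 + (-548 - 283)/(-116 + 257))*(128671 - 202283) = -(451208 - 831/141)*(-73612) = -(451208 + (1/141)*(-831))*(-73612) = -(451208 - 277/47)*(-73612) = -21206499*(-73612)/47 = -1*(-1561052804388/47) = 1561052804388/47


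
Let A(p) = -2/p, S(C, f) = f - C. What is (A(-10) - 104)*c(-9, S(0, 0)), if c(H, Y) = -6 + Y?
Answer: 3114/5 ≈ 622.80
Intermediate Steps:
(A(-10) - 104)*c(-9, S(0, 0)) = (-2/(-10) - 104)*(-6 + (0 - 1*0)) = (-2*(-1/10) - 104)*(-6 + (0 + 0)) = (1/5 - 104)*(-6 + 0) = -519/5*(-6) = 3114/5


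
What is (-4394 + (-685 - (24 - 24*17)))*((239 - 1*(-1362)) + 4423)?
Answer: -28282680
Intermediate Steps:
(-4394 + (-685 - (24 - 24*17)))*((239 - 1*(-1362)) + 4423) = (-4394 + (-685 - (24 - 408)))*((239 + 1362) + 4423) = (-4394 + (-685 - 1*(-384)))*(1601 + 4423) = (-4394 + (-685 + 384))*6024 = (-4394 - 301)*6024 = -4695*6024 = -28282680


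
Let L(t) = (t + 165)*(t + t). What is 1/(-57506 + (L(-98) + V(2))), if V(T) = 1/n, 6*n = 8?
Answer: -4/282549 ≈ -1.4157e-5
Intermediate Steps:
n = 4/3 (n = (⅙)*8 = 4/3 ≈ 1.3333)
V(T) = ¾ (V(T) = 1/(4/3) = ¾)
L(t) = 2*t*(165 + t) (L(t) = (165 + t)*(2*t) = 2*t*(165 + t))
1/(-57506 + (L(-98) + V(2))) = 1/(-57506 + (2*(-98)*(165 - 98) + ¾)) = 1/(-57506 + (2*(-98)*67 + ¾)) = 1/(-57506 + (-13132 + ¾)) = 1/(-57506 - 52525/4) = 1/(-282549/4) = -4/282549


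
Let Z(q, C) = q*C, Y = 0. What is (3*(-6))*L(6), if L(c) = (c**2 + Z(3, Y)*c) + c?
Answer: -756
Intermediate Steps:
Z(q, C) = C*q
L(c) = c + c**2 (L(c) = (c**2 + (0*3)*c) + c = (c**2 + 0*c) + c = (c**2 + 0) + c = c**2 + c = c + c**2)
(3*(-6))*L(6) = (3*(-6))*(6*(1 + 6)) = -108*7 = -18*42 = -756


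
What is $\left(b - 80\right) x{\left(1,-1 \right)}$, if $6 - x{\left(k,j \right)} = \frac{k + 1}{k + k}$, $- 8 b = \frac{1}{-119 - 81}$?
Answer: $- \frac{127999}{320} \approx -400.0$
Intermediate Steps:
$b = \frac{1}{1600}$ ($b = - \frac{1}{8 \left(-119 - 81\right)} = - \frac{1}{8 \left(-200\right)} = \left(- \frac{1}{8}\right) \left(- \frac{1}{200}\right) = \frac{1}{1600} \approx 0.000625$)
$x{\left(k,j \right)} = 6 - \frac{1 + k}{2 k}$ ($x{\left(k,j \right)} = 6 - \frac{k + 1}{k + k} = 6 - \frac{1 + k}{2 k}$)
$\left(b - 80\right) x{\left(1,-1 \right)} = \left(\frac{1}{1600} - 80\right) \frac{-1 + 11 \cdot 1}{2 \cdot 1} = - \frac{127999 \cdot \frac{1}{2} \cdot 1 \left(-1 + 11\right)}{1600} = - \frac{127999 \cdot \frac{1}{2} \cdot 1 \cdot 10}{1600} = \left(- \frac{127999}{1600}\right) 5 = - \frac{127999}{320}$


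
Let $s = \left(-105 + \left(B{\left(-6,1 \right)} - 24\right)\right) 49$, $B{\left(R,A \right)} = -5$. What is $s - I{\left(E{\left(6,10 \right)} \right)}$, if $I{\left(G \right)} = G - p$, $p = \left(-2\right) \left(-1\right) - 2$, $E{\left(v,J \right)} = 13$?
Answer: $-6579$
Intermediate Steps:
$p = 0$ ($p = 2 - 2 = 0$)
$I{\left(G \right)} = G$ ($I{\left(G \right)} = G - 0 = G + 0 = G$)
$s = -6566$ ($s = \left(-105 - 29\right) 49 = \left(-134\right) 49 = -6566$)
$s - I{\left(E{\left(6,10 \right)} \right)} = -6566 - 13 = -6579$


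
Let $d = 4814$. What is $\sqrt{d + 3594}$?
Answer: $2 \sqrt{2102} \approx 91.695$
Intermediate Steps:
$\sqrt{d + 3594} = \sqrt{4814 + 3594} = \sqrt{8408} = 2 \sqrt{2102}$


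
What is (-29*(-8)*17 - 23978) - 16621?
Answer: -36655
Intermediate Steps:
(-29*(-8)*17 - 23978) - 16621 = (232*17 - 23978) - 16621 = (3944 - 23978) - 16621 = -20034 - 16621 = -36655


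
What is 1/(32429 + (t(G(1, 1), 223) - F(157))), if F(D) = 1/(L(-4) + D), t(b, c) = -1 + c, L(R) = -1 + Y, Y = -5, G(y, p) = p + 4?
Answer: 151/4930300 ≈ 3.0627e-5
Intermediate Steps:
G(y, p) = 4 + p
L(R) = -6 (L(R) = -1 - 5 = -6)
F(D) = 1/(-6 + D)
1/(32429 + (t(G(1, 1), 223) - F(157))) = 1/(32429 + ((-1 + 223) - 1/(-6 + 157))) = 1/(32429 + (222 - 1/151)) = 1/(32429 + 33521/151) = 1/(4930300/151) = 151/4930300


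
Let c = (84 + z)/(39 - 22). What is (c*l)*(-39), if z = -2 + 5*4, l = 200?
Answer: -46800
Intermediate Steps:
z = 18 (z = -2 + 20 = 18)
c = 6 (c = (84 + 18)/(39 - 22) = 102/17 = 102*(1/17) = 6)
(c*l)*(-39) = (6*200)*(-39) = 1200*(-39) = -46800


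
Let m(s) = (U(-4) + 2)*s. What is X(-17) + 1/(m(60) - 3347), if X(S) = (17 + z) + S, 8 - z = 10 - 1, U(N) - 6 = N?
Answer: -3108/3107 ≈ -1.0003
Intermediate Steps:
U(N) = 6 + N
z = -1 (z = 8 - (10 - 1) = 8 - 1*9 = 8 - 9 = -1)
m(s) = 4*s (m(s) = ((6 - 4) + 2)*s = (2 + 2)*s = 4*s)
X(S) = 16 + S (X(S) = (17 - 1) + S = 16 + S)
X(-17) + 1/(m(60) - 3347) = (16 - 17) + 1/(4*60 - 3347) = -1 + 1/(240 - 3347) = -1 + 1/(-3107) = -1 - 1/3107 = -3108/3107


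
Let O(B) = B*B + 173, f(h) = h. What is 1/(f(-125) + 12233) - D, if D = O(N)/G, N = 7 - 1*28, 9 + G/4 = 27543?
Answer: -152587/27781806 ≈ -0.0054923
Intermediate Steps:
G = 110136 (G = -36 + 4*27543 = -36 + 110172 = 110136)
N = -21 (N = 7 - 28 = -21)
O(B) = 173 + B**2 (O(B) = B**2 + 173 = 173 + B**2)
D = 307/55068 (D = (173 + (-21)**2)/110136 = (173 + 441)*(1/110136) = 614*(1/110136) = 307/55068 ≈ 0.0055749)
1/(f(-125) + 12233) - D = 1/(-125 + 12233) - 1*307/55068 = 1/12108 - 307/55068 = -152587/27781806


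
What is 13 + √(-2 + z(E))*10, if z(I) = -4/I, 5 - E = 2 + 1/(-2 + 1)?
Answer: 13 + 10*I*√3 ≈ 13.0 + 17.32*I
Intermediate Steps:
E = 4 (E = 5 - (2 + 1/(-2 + 1)) = 5 - (2 + 1/(-1)) = 5 - (2 - 1) = 5 - 1*1 = 5 - 1 = 4)
13 + √(-2 + z(E))*10 = 13 + √(-2 - 4/4)*10 = 13 + √(-2 - 4*¼)*10 = 13 + √(-2 - 1)*10 = 13 + √(-3)*10 = 13 + (I*√3)*10 = 13 + 10*I*√3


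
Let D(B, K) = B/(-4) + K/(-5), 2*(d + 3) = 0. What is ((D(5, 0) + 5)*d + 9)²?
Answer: 81/16 ≈ 5.0625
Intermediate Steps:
d = -3 (d = -3 + (½)*0 = -3 + 0 = -3)
D(B, K) = -B/4 - K/5 (D(B, K) = B*(-¼) + K*(-⅕) = -B/4 - K/5)
((D(5, 0) + 5)*d + 9)² = (((-¼*5 - ⅕*0) + 5)*(-3) + 9)² = (((-5/4 + 0) + 5)*(-3) + 9)² = ((-5/4 + 5)*(-3) + 9)² = ((15/4)*(-3) + 9)² = (-45/4 + 9)² = (-9/4)² = 81/16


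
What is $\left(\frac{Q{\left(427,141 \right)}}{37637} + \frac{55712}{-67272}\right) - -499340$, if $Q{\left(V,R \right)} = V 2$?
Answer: $\frac{2590748007958}{5188353} \approx 4.9934 \cdot 10^{5}$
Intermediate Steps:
$Q{\left(V,R \right)} = 2 V$
$\left(\frac{Q{\left(427,141 \right)}}{37637} + \frac{55712}{-67272}\right) - -499340 = \left(\frac{2 \cdot 427}{37637} + \frac{55712}{-67272}\right) - -499340 = \left(854 \cdot \frac{1}{37637} + 55712 \left(- \frac{1}{67272}\right)\right) + 499340 = \left(\frac{14}{617} - \frac{6964}{8409}\right) + 499340 = - \frac{4179062}{5188353} + 499340 = \frac{2590748007958}{5188353}$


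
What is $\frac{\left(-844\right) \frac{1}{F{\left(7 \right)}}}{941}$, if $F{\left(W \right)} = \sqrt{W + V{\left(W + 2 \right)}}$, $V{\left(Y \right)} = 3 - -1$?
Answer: $- \frac{844 \sqrt{11}}{10351} \approx -0.27043$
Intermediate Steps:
$V{\left(Y \right)} = 4$ ($V{\left(Y \right)} = 3 + 1 = 4$)
$F{\left(W \right)} = \sqrt{4 + W}$ ($F{\left(W \right)} = \sqrt{W + 4} = \sqrt{4 + W}$)
$\frac{\left(-844\right) \frac{1}{F{\left(7 \right)}}}{941} = \frac{\left(-844\right) \frac{1}{\sqrt{4 + 7}}}{941} = - \frac{844}{\sqrt{11}} \cdot \frac{1}{941} = - 844 \frac{\sqrt{11}}{11} \cdot \frac{1}{941} = - \frac{844 \sqrt{11}}{11} \cdot \frac{1}{941} = - \frac{844 \sqrt{11}}{10351}$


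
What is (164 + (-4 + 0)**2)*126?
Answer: 22680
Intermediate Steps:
(164 + (-4 + 0)**2)*126 = (164 + (-4)**2)*126 = (164 + 16)*126 = 180*126 = 22680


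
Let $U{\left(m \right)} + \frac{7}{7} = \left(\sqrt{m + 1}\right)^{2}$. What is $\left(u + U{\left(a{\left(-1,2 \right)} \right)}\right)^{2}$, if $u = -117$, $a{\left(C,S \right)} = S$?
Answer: $13225$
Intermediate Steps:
$U{\left(m \right)} = m$ ($U{\left(m \right)} = -1 + \left(\sqrt{m + 1}\right)^{2} = -1 + \left(\sqrt{1 + m}\right)^{2} = -1 + \left(1 + m\right) = m$)
$\left(u + U{\left(a{\left(-1,2 \right)} \right)}\right)^{2} = \left(-117 + 2\right)^{2} = \left(-115\right)^{2} = 13225$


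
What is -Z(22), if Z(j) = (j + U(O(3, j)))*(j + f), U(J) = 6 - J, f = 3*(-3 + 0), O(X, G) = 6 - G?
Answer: -572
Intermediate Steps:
f = -9 (f = 3*(-3) = -9)
Z(j) = 2*j*(-9 + j) (Z(j) = (j + (6 - (6 - j)))*(j - 9) = (j + (6 + (-6 + j)))*(-9 + j) = (j + j)*(-9 + j) = (2*j)*(-9 + j) = 2*j*(-9 + j))
-Z(22) = -2*22*(-9 + 22) = -2*22*13 = -1*572 = -572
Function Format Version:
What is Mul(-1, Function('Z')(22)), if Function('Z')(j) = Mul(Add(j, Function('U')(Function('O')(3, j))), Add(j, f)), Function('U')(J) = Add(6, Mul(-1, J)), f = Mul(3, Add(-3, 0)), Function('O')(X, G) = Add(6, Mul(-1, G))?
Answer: -572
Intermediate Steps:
f = -9 (f = Mul(3, -3) = -9)
Function('Z')(j) = Mul(2, j, Add(-9, j)) (Function('Z')(j) = Mul(Add(j, Add(6, Mul(-1, Add(6, Mul(-1, j))))), Add(j, -9)) = Mul(Add(j, Add(6, Add(-6, j))), Add(-9, j)) = Mul(Add(j, j), Add(-9, j)) = Mul(Mul(2, j), Add(-9, j)) = Mul(2, j, Add(-9, j)))
Mul(-1, Function('Z')(22)) = Mul(-1, Mul(2, 22, Add(-9, 22))) = Mul(-1, Mul(2, 22, 13)) = Mul(-1, 572) = -572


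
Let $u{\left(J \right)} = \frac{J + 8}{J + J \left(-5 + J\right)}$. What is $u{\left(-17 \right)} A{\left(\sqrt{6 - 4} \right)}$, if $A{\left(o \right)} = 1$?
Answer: $- \frac{3}{119} \approx -0.02521$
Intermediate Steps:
$u{\left(J \right)} = \frac{8 + J}{J + J \left(-5 + J\right)}$
$u{\left(-17 \right)} A{\left(\sqrt{6 - 4} \right)} = \frac{8 - 17}{\left(-17\right) \left(-4 - 17\right)} 1 = \left(- \frac{1}{17}\right) \frac{1}{-21} \left(-9\right) 1 = \left(- \frac{1}{17}\right) \left(- \frac{1}{21}\right) \left(-9\right) 1 = \left(- \frac{3}{119}\right) 1 = - \frac{3}{119}$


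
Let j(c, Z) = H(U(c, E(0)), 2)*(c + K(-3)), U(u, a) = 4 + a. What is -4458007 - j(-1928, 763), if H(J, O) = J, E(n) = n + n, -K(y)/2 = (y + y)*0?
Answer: -4450295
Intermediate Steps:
K(y) = 0 (K(y) = -2*(y + y)*0 = -2*2*y*0 = -2*0 = 0)
E(n) = 2*n
j(c, Z) = 4*c (j(c, Z) = (4 + 2*0)*(c + 0) = (4 + 0)*c = 4*c)
-4458007 - j(-1928, 763) = -4458007 - 4*(-1928) = -4458007 - 1*(-7712) = -4458007 + 7712 = -4450295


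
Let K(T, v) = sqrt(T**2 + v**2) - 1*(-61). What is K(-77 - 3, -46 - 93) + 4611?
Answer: 4672 + 17*sqrt(89) ≈ 4832.4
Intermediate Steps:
K(T, v) = 61 + sqrt(T**2 + v**2) (K(T, v) = sqrt(T**2 + v**2) + 61 = 61 + sqrt(T**2 + v**2))
K(-77 - 3, -46 - 93) + 4611 = (61 + sqrt((-77 - 3)**2 + (-46 - 93)**2)) + 4611 = (61 + sqrt((-80)**2 + (-139)**2)) + 4611 = (61 + sqrt(6400 + 19321)) + 4611 = (61 + sqrt(25721)) + 4611 = (61 + 17*sqrt(89)) + 4611 = 4672 + 17*sqrt(89)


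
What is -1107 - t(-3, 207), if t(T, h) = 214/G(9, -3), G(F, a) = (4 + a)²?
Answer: -1321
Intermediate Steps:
t(T, h) = 214 (t(T, h) = 214/((4 - 3)²) = 214/(1²) = 214/1 = 214*1 = 214)
-1107 - t(-3, 207) = -1107 - 1*214 = -1107 - 214 = -1321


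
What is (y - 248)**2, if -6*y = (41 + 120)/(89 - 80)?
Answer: 183683809/2916 ≈ 62992.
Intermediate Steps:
y = -161/54 (y = -(41 + 120)/(6*(89 - 80)) = -161/(6*9) = -1/6*161/9 = -161/54 ≈ -2.9815)
(y - 248)**2 = (-161/54 - 248)**2 = (-13553/54)**2 = 183683809/2916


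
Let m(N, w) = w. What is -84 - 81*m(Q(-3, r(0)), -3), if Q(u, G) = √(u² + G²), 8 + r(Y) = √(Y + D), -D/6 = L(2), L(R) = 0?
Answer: 159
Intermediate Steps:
D = 0 (D = -6*0 = 0)
r(Y) = -8 + √Y (r(Y) = -8 + √(Y + 0) = -8 + √Y)
Q(u, G) = √(G² + u²)
-84 - 81*m(Q(-3, r(0)), -3) = -84 - 81*(-3) = -84 + 243 = 159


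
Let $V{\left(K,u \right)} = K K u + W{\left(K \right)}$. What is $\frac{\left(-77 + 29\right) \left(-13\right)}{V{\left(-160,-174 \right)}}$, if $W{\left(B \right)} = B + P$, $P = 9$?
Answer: $- \frac{624}{4454551} \approx -0.00014008$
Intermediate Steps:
$W{\left(B \right)} = 9 + B$ ($W{\left(B \right)} = B + 9 = 9 + B$)
$V{\left(K,u \right)} = 9 + K + u K^{2}$ ($V{\left(K,u \right)} = K K u + \left(9 + K\right) = K^{2} u + \left(9 + K\right) = u K^{2} + \left(9 + K\right) = 9 + K + u K^{2}$)
$\frac{\left(-77 + 29\right) \left(-13\right)}{V{\left(-160,-174 \right)}} = \frac{\left(-77 + 29\right) \left(-13\right)}{9 - 160 - 174 \left(-160\right)^{2}} = \frac{\left(-48\right) \left(-13\right)}{9 - 160 - 4454400} = \frac{624}{9 - 160 - 4454400} = \frac{624}{-4454551} = 624 \left(- \frac{1}{4454551}\right) = - \frac{624}{4454551}$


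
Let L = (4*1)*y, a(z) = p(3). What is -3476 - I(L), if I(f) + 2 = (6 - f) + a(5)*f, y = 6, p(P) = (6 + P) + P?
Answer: -3744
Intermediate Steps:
p(P) = 6 + 2*P
a(z) = 12 (a(z) = 6 + 2*3 = 6 + 6 = 12)
L = 24 (L = (4*1)*6 = 4*6 = 24)
I(f) = 4 + 11*f (I(f) = -2 + ((6 - f) + 12*f) = -2 + (6 + 11*f) = 4 + 11*f)
-3476 - I(L) = -3476 - (4 + 11*24) = -3476 - (4 + 264) = -3476 - 1*268 = -3476 - 268 = -3744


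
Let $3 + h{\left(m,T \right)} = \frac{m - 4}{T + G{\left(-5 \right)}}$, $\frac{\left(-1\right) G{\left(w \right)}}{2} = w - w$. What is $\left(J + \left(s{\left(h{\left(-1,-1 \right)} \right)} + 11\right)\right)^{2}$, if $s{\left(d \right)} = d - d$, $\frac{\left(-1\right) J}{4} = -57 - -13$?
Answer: $34969$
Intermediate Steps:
$G{\left(w \right)} = 0$ ($G{\left(w \right)} = - 2 \left(w - w\right) = \left(-2\right) 0 = 0$)
$J = 176$ ($J = - 4 \left(-57 - -13\right) = - 4 \left(-57 + 13\right) = \left(-4\right) \left(-44\right) = 176$)
$h{\left(m,T \right)} = -3 + \frac{-4 + m}{T}$ ($h{\left(m,T \right)} = -3 + \frac{m - 4}{T + 0} = -3 + \frac{-4 + m}{T}$)
$s{\left(d \right)} = 0$
$\left(J + \left(s{\left(h{\left(-1,-1 \right)} \right)} + 11\right)\right)^{2} = \left(176 + \left(0 + 11\right)\right)^{2} = \left(176 + 11\right)^{2} = 187^{2} = 34969$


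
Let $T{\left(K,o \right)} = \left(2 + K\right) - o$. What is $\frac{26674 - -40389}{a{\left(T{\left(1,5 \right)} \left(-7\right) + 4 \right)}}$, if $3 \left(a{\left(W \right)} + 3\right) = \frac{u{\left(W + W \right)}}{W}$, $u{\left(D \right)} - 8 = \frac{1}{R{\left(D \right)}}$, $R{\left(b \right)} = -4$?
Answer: $- \frac{14485608}{617} \approx -23478.0$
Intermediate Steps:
$T{\left(K,o \right)} = 2 + K - o$
$u{\left(D \right)} = \frac{31}{4}$ ($u{\left(D \right)} = 8 + \frac{1}{-4} = 8 - \frac{1}{4} = \frac{31}{4}$)
$a{\left(W \right)} = -3 + \frac{31}{12 W}$ ($a{\left(W \right)} = -3 + \frac{\frac{31}{4} \frac{1}{W}}{3} = -3 + \frac{31}{12 W}$)
$\frac{26674 - -40389}{a{\left(T{\left(1,5 \right)} \left(-7\right) + 4 \right)}} = \frac{26674 - -40389}{-3 + \frac{31}{12 \left(\left(2 + 1 - 5\right) \left(-7\right) + 4\right)}} = \frac{26674 + 40389}{-3 + \frac{31}{12 \left(\left(2 + 1 - 5\right) \left(-7\right) + 4\right)}} = \frac{67063}{-3 + \frac{31}{12 \left(\left(-2\right) \left(-7\right) + 4\right)}} = \frac{67063}{-3 + \frac{31}{12 \left(14 + 4\right)}} = \frac{67063}{-3 + \frac{31}{12 \cdot 18}} = \frac{67063}{-3 + \frac{31}{12} \cdot \frac{1}{18}} = \frac{67063}{-3 + \frac{31}{216}} = \frac{67063}{- \frac{617}{216}} = 67063 \left(- \frac{216}{617}\right) = - \frac{14485608}{617}$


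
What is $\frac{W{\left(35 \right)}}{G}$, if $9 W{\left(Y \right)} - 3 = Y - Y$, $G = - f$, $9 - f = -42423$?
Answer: $- \frac{1}{127296} \approx -7.8557 \cdot 10^{-6}$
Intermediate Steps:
$f = 42432$ ($f = 9 - -42423 = 9 + 42423 = 42432$)
$G = -42432$ ($G = \left(-1\right) 42432 = -42432$)
$W{\left(Y \right)} = \frac{1}{3}$ ($W{\left(Y \right)} = \frac{1}{3} + \frac{Y - Y}{9} = \frac{1}{3} + \frac{1}{9} \cdot 0 = \frac{1}{3} + 0 = \frac{1}{3}$)
$\frac{W{\left(35 \right)}}{G} = \frac{1}{3 \left(-42432\right)} = \frac{1}{3} \left(- \frac{1}{42432}\right) = - \frac{1}{127296}$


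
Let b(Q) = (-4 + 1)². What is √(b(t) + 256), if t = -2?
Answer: √265 ≈ 16.279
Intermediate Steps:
b(Q) = 9 (b(Q) = (-3)² = 9)
√(b(t) + 256) = √(9 + 256) = √265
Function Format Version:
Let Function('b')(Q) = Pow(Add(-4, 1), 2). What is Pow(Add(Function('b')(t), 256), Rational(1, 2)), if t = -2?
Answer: Pow(265, Rational(1, 2)) ≈ 16.279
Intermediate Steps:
Function('b')(Q) = 9 (Function('b')(Q) = Pow(-3, 2) = 9)
Pow(Add(Function('b')(t), 256), Rational(1, 2)) = Pow(Add(9, 256), Rational(1, 2)) = Pow(265, Rational(1, 2))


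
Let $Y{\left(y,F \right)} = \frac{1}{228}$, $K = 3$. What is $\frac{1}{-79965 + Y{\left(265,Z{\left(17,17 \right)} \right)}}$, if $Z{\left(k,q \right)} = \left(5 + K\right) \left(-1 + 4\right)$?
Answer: $- \frac{228}{18232019} \approx -1.2505 \cdot 10^{-5}$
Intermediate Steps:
$Z{\left(k,q \right)} = 24$ ($Z{\left(k,q \right)} = \left(5 + 3\right) \left(-1 + 4\right) = 8 \cdot 3 = 24$)
$Y{\left(y,F \right)} = \frac{1}{228}$
$\frac{1}{-79965 + Y{\left(265,Z{\left(17,17 \right)} \right)}} = \frac{1}{-79965 + \frac{1}{228}} = \frac{1}{- \frac{18232019}{228}} = - \frac{228}{18232019}$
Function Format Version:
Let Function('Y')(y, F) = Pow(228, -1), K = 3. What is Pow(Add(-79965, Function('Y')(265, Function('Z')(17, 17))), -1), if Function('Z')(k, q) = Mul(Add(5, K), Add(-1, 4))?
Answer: Rational(-228, 18232019) ≈ -1.2505e-5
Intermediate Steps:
Function('Z')(k, q) = 24 (Function('Z')(k, q) = Mul(Add(5, 3), Add(-1, 4)) = Mul(8, 3) = 24)
Function('Y')(y, F) = Rational(1, 228)
Pow(Add(-79965, Function('Y')(265, Function('Z')(17, 17))), -1) = Pow(Add(-79965, Rational(1, 228)), -1) = Pow(Rational(-18232019, 228), -1) = Rational(-228, 18232019)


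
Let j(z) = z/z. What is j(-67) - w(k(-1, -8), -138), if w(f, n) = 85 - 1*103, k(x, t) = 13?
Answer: 19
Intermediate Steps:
w(f, n) = -18 (w(f, n) = 85 - 103 = -18)
j(z) = 1
j(-67) - w(k(-1, -8), -138) = 1 - 1*(-18) = 1 + 18 = 19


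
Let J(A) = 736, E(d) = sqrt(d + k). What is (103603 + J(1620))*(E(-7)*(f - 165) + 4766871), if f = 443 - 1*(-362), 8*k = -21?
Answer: 497370553269 + 16694240*I*sqrt(154) ≈ 4.9737e+11 + 2.0717e+8*I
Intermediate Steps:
k = -21/8 (k = (1/8)*(-21) = -21/8 ≈ -2.6250)
E(d) = sqrt(-21/8 + d) (E(d) = sqrt(d - 21/8) = sqrt(-21/8 + d))
f = 805 (f = 443 + 362 = 805)
(103603 + J(1620))*(E(-7)*(f - 165) + 4766871) = (103603 + 736)*((sqrt(-42 + 16*(-7))/4)*(805 - 165) + 4766871) = 104339*((sqrt(-42 - 112)/4)*640 + 4766871) = 104339*((sqrt(-154)/4)*640 + 4766871) = 104339*(((I*sqrt(154))/4)*640 + 4766871) = 104339*((I*sqrt(154)/4)*640 + 4766871) = 104339*(160*I*sqrt(154) + 4766871) = 104339*(4766871 + 160*I*sqrt(154)) = 497370553269 + 16694240*I*sqrt(154)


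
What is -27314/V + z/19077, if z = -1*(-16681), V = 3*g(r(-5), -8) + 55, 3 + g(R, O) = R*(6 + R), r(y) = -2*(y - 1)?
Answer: -254746282/6619719 ≈ -38.483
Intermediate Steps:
r(y) = 2 - 2*y (r(y) = -2*(-1 + y) = 2 - 2*y)
g(R, O) = -3 + R*(6 + R)
V = 694 (V = 3*(-3 + (2 - 2*(-5))**2 + 6*(2 - 2*(-5))) + 55 = 3*(-3 + (2 + 10)**2 + 6*(2 + 10)) + 55 = 3*(-3 + 12**2 + 6*12) + 55 = 3*(-3 + 144 + 72) + 55 = 3*213 + 55 = 639 + 55 = 694)
z = 16681
-27314/V + z/19077 = -27314/694 + 16681/19077 = -27314*1/694 + 16681*(1/19077) = -13657/347 + 16681/19077 = -254746282/6619719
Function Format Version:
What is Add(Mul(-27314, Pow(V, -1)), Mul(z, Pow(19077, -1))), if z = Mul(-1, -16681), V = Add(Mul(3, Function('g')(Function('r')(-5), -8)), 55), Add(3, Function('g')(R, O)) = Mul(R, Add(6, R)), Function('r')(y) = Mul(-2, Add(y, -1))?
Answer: Rational(-254746282, 6619719) ≈ -38.483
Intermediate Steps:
Function('r')(y) = Add(2, Mul(-2, y)) (Function('r')(y) = Mul(-2, Add(-1, y)) = Add(2, Mul(-2, y)))
Function('g')(R, O) = Add(-3, Mul(R, Add(6, R)))
V = 694 (V = Add(Mul(3, Add(-3, Pow(Add(2, Mul(-2, -5)), 2), Mul(6, Add(2, Mul(-2, -5))))), 55) = Add(Mul(3, Add(-3, Pow(Add(2, 10), 2), Mul(6, Add(2, 10)))), 55) = Add(Mul(3, Add(-3, Pow(12, 2), Mul(6, 12))), 55) = Add(Mul(3, Add(-3, 144, 72)), 55) = Add(Mul(3, 213), 55) = Add(639, 55) = 694)
z = 16681
Add(Mul(-27314, Pow(V, -1)), Mul(z, Pow(19077, -1))) = Add(Mul(-27314, Pow(694, -1)), Mul(16681, Pow(19077, -1))) = Add(Mul(-27314, Rational(1, 694)), Mul(16681, Rational(1, 19077))) = Add(Rational(-13657, 347), Rational(16681, 19077)) = Rational(-254746282, 6619719)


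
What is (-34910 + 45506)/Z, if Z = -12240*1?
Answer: -883/1020 ≈ -0.86569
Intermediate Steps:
Z = -12240
(-34910 + 45506)/Z = (-34910 + 45506)/(-12240) = 10596*(-1/12240) = -883/1020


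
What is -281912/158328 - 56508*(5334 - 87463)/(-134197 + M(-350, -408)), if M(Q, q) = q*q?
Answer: 91847815966999/638596197 ≈ 1.4383e+5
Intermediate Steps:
M(Q, q) = q²
-281912/158328 - 56508*(5334 - 87463)/(-134197 + M(-350, -408)) = -281912/158328 - 56508*(5334 - 87463)/(-134197 + (-408)²) = -281912*1/158328 - 56508*(-82129/(-134197 + 166464)) = -35239/19791 - 56508/(32267*(-1/82129)) = -35239/19791 - 56508/(-32267/82129) = -35239/19791 - 56508*(-82129/32267) = -35239/19791 + 4640945532/32267 = 91847815966999/638596197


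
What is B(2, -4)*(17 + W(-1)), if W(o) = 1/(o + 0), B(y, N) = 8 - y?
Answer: 96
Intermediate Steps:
W(o) = 1/o
B(2, -4)*(17 + W(-1)) = (8 - 1*2)*(17 + 1/(-1)) = (8 - 2)*(17 - 1) = 6*16 = 96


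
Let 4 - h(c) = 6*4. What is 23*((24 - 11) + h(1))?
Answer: -161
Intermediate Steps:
h(c) = -20 (h(c) = 4 - 6*4 = 4 - 1*24 = 4 - 24 = -20)
23*((24 - 11) + h(1)) = 23*((24 - 11) - 20) = 23*(13 - 20) = 23*(-7) = -161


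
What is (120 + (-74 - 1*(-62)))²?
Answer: 11664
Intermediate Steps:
(120 + (-74 - 1*(-62)))² = (120 + (-74 + 62))² = (120 - 12)² = 108² = 11664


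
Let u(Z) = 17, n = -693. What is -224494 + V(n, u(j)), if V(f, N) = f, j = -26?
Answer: -225187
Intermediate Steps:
-224494 + V(n, u(j)) = -224494 - 693 = -225187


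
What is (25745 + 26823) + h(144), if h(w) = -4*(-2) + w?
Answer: 52720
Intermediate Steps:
h(w) = 8 + w
(25745 + 26823) + h(144) = (25745 + 26823) + (8 + 144) = 52568 + 152 = 52720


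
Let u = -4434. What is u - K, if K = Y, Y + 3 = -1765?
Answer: -2666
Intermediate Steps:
Y = -1768 (Y = -3 - 1765 = -1768)
K = -1768
u - K = -4434 - 1*(-1768) = -4434 + 1768 = -2666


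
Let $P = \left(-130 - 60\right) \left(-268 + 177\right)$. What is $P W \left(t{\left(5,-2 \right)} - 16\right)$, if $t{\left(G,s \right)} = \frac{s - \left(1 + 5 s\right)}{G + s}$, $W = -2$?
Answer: $\frac{1417780}{3} \approx 4.7259 \cdot 10^{5}$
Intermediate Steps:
$P = 17290$ ($P = \left(-190\right) \left(-91\right) = 17290$)
$t{\left(G,s \right)} = \frac{-1 - 4 s}{G + s}$
$P W \left(t{\left(5,-2 \right)} - 16\right) = 17290 \left(- 2 \left(\frac{-1 - -8}{5 - 2} - 16\right)\right) = 17290 \left(- 2 \left(\frac{-1 + 8}{3} - 16\right)\right) = 17290 \left(- 2 \left(\frac{1}{3} \cdot 7 - 16\right)\right) = 17290 \left(- 2 \left(\frac{7}{3} - 16\right)\right) = 17290 \left(\left(-2\right) \left(- \frac{41}{3}\right)\right) = 17290 \cdot \frac{82}{3} = \frac{1417780}{3}$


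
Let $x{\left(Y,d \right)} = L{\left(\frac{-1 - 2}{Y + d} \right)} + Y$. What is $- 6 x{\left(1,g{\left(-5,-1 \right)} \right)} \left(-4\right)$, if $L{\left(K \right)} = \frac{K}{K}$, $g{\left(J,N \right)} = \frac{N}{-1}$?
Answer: $48$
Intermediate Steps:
$g{\left(J,N \right)} = - N$ ($g{\left(J,N \right)} = N \left(-1\right) = - N$)
$L{\left(K \right)} = 1$
$x{\left(Y,d \right)} = 1 + Y$
$- 6 x{\left(1,g{\left(-5,-1 \right)} \right)} \left(-4\right) = - 6 \left(1 + 1\right) \left(-4\right) = \left(-6\right) 2 \left(-4\right) = \left(-12\right) \left(-4\right) = 48$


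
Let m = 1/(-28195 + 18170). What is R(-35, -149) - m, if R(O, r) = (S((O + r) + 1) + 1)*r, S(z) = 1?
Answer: -2987449/10025 ≈ -298.00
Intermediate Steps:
R(O, r) = 2*r (R(O, r) = (1 + 1)*r = 2*r)
m = -1/10025 (m = 1/(-10025) = -1/10025 ≈ -9.9751e-5)
R(-35, -149) - m = 2*(-149) - 1*(-1/10025) = -298 + 1/10025 = -2987449/10025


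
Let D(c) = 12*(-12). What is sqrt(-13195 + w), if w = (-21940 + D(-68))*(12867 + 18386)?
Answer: 3*I*sqrt(76689383) ≈ 26272.0*I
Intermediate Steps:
D(c) = -144
w = -690191252 (w = (-21940 - 144)*(12867 + 18386) = -22084*31253 = -690191252)
sqrt(-13195 + w) = sqrt(-13195 - 690191252) = sqrt(-690204447) = 3*I*sqrt(76689383)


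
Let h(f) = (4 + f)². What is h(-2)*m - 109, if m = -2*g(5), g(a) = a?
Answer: -149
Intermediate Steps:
m = -10 (m = -2*5 = -10)
h(-2)*m - 109 = (4 - 2)²*(-10) - 109 = 2²*(-10) - 109 = 4*(-10) - 109 = -40 - 109 = -149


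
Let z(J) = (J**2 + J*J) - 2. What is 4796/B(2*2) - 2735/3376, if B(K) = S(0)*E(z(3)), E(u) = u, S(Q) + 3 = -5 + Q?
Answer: -258459/6752 ≈ -38.279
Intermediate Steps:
S(Q) = -8 + Q (S(Q) = -3 + (-5 + Q) = -8 + Q)
z(J) = -2 + 2*J**2 (z(J) = (J**2 + J**2) - 2 = 2*J**2 - 2 = -2 + 2*J**2)
B(K) = -128 (B(K) = (-8 + 0)*(-2 + 2*3**2) = -8*(-2 + 2*9) = -8*(-2 + 18) = -8*16 = -128)
4796/B(2*2) - 2735/3376 = 4796/(-128) - 2735/3376 = 4796*(-1/128) - 2735*1/3376 = -1199/32 - 2735/3376 = -258459/6752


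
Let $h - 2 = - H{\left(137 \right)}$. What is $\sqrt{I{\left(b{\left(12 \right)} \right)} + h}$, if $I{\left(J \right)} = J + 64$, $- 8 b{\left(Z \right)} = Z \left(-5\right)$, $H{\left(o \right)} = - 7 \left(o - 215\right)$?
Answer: $\frac{3 i \sqrt{210}}{2} \approx 21.737 i$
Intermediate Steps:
$H{\left(o \right)} = 1505 - 7 o$ ($H{\left(o \right)} = - 7 \left(-215 + o\right) = 1505 - 7 o$)
$h = -544$ ($h = 2 - \left(1505 - 959\right) = 2 - 546 = -544$)
$b{\left(Z \right)} = \frac{5 Z}{8}$ ($b{\left(Z \right)} = - \frac{Z \left(-5\right)}{8} = - \frac{\left(-5\right) Z}{8} = \frac{5 Z}{8}$)
$I{\left(J \right)} = 64 + J$
$\sqrt{I{\left(b{\left(12 \right)} \right)} + h} = \sqrt{\left(64 + \frac{5}{8} \cdot 12\right) - 544} = \sqrt{\left(64 + \frac{15}{2}\right) - 544} = \sqrt{\frac{143}{2} - 544} = \sqrt{- \frac{945}{2}} = \frac{3 i \sqrt{210}}{2}$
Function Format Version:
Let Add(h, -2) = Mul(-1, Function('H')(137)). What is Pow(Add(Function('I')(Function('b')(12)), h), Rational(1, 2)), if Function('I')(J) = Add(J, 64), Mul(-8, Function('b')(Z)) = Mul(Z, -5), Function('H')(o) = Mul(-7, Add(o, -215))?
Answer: Mul(Rational(3, 2), I, Pow(210, Rational(1, 2))) ≈ Mul(21.737, I)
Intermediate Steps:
Function('H')(o) = Add(1505, Mul(-7, o)) (Function('H')(o) = Mul(-7, Add(-215, o)) = Add(1505, Mul(-7, o)))
h = -544 (h = Add(2, Mul(-1, Add(1505, Mul(-7, 137)))) = Add(2, Mul(-1, Add(1505, -959))) = Add(2, Mul(-1, 546)) = Add(2, -546) = -544)
Function('b')(Z) = Mul(Rational(5, 8), Z) (Function('b')(Z) = Mul(Rational(-1, 8), Mul(Z, -5)) = Mul(Rational(-1, 8), Mul(-5, Z)) = Mul(Rational(5, 8), Z))
Function('I')(J) = Add(64, J)
Pow(Add(Function('I')(Function('b')(12)), h), Rational(1, 2)) = Pow(Add(Add(64, Mul(Rational(5, 8), 12)), -544), Rational(1, 2)) = Pow(Add(Add(64, Rational(15, 2)), -544), Rational(1, 2)) = Pow(Add(Rational(143, 2), -544), Rational(1, 2)) = Pow(Rational(-945, 2), Rational(1, 2)) = Mul(Rational(3, 2), I, Pow(210, Rational(1, 2)))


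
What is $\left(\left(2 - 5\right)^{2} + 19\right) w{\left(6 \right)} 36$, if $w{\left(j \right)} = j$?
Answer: $6048$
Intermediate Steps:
$\left(\left(2 - 5\right)^{2} + 19\right) w{\left(6 \right)} 36 = \left(\left(2 - 5\right)^{2} + 19\right) 6 \cdot 36 = \left(\left(-3\right)^{2} + 19\right) 6 \cdot 36 = \left(9 + 19\right) 6 \cdot 36 = 28 \cdot 6 \cdot 36 = 168 \cdot 36 = 6048$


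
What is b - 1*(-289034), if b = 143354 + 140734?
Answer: 573122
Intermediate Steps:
b = 284088
b - 1*(-289034) = 284088 - 1*(-289034) = 284088 + 289034 = 573122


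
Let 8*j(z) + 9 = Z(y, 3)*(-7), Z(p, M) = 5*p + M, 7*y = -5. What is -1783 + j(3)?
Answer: -14269/8 ≈ -1783.6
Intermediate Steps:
y = -5/7 (y = (1/7)*(-5) = -5/7 ≈ -0.71429)
Z(p, M) = M + 5*p
j(z) = -5/8 (j(z) = -9/8 + ((3 + 5*(-5/7))*(-7))/8 = -9/8 + ((3 - 25/7)*(-7))/8 = -9/8 + (-4/7*(-7))/8 = -9/8 + (1/8)*4 = -9/8 + 1/2 = -5/8)
-1783 + j(3) = -1783 - 5/8 = -14269/8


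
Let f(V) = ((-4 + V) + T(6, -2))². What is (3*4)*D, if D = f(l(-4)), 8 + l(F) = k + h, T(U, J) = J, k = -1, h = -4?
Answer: 4332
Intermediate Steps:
l(F) = -13 (l(F) = -8 + (-1 - 4) = -8 - 5 = -13)
f(V) = (-6 + V)² (f(V) = ((-4 + V) - 2)² = (-6 + V)²)
D = 361 (D = (-6 - 13)² = (-19)² = 361)
(3*4)*D = (3*4)*361 = 12*361 = 4332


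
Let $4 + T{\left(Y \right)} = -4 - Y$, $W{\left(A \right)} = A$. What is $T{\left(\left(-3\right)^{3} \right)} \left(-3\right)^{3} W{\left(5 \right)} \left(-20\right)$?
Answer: $51300$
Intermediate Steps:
$T{\left(Y \right)} = -8 - Y$ ($T{\left(Y \right)} = -4 - \left(4 + Y\right) = -8 - Y$)
$T{\left(\left(-3\right)^{3} \right)} \left(-3\right)^{3} W{\left(5 \right)} \left(-20\right) = \left(-8 - \left(-3\right)^{3}\right) \left(-3\right)^{3} \cdot 5 \left(-20\right) = \left(-8 - -27\right) \left(-27\right) 5 \left(-20\right) = \left(-8 + 27\right) \left(\left(-135\right) \left(-20\right)\right) = 19 \cdot 2700 = 51300$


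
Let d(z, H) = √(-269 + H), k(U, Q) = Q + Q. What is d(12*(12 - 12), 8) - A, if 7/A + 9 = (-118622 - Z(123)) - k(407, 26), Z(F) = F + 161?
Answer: 7/118967 + 3*I*√29 ≈ 5.884e-5 + 16.155*I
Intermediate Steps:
k(U, Q) = 2*Q
Z(F) = 161 + F
A = -7/118967 (A = 7/(-9 + ((-118622 - (161 + 123)) - 2*26)) = 7/(-9 + ((-118622 - 1*284) - 1*52)) = 7/(-9 + ((-118622 - 284) - 52)) = 7/(-9 + (-118906 - 52)) = 7/(-9 - 118958) = 7/(-118967) = 7*(-1/118967) = -7/118967 ≈ -5.8840e-5)
d(12*(12 - 12), 8) - A = √(-269 + 8) - 1*(-7/118967) = √(-261) + 7/118967 = 3*I*√29 + 7/118967 = 7/118967 + 3*I*√29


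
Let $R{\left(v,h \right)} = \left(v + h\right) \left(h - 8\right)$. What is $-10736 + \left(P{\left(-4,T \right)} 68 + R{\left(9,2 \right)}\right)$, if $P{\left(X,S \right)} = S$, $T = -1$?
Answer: $-10870$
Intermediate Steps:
$R{\left(v,h \right)} = \left(-8 + h\right) \left(h + v\right)$ ($R{\left(v,h \right)} = \left(h + v\right) \left(-8 + h\right) = \left(-8 + h\right) \left(h + v\right)$)
$-10736 + \left(P{\left(-4,T \right)} 68 + R{\left(9,2 \right)}\right) = -10736 + \left(\left(-1\right) 68 + \left(2^{2} - 16 - 72 + 2 \cdot 9\right)\right) = -10736 + \left(-68 + \left(4 - 16 - 72 + 18\right)\right) = -10736 - 134 = -10870$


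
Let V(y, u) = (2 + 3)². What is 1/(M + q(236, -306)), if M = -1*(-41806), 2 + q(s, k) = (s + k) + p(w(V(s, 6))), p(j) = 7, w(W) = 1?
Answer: 1/41741 ≈ 2.3957e-5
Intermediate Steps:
V(y, u) = 25 (V(y, u) = 5² = 25)
q(s, k) = 5 + k + s (q(s, k) = -2 + ((s + k) + 7) = -2 + ((k + s) + 7) = -2 + (7 + k + s) = 5 + k + s)
M = 41806
1/(M + q(236, -306)) = 1/(41806 + (5 - 306 + 236)) = 1/(41806 - 65) = 1/41741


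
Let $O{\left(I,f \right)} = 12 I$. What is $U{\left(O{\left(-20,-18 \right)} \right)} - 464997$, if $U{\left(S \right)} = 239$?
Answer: $-464758$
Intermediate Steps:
$U{\left(O{\left(-20,-18 \right)} \right)} - 464997 = 239 - 464997 = -464758$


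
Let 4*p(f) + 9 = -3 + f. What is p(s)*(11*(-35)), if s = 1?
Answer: 4235/4 ≈ 1058.8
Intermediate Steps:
p(f) = -3 + f/4 (p(f) = -9/4 + (-3 + f)/4 = -9/4 + (-3/4 + f/4) = -3 + f/4)
p(s)*(11*(-35)) = (-3 + (1/4)*1)*(11*(-35)) = (-3 + 1/4)*(-385) = -11/4*(-385) = 4235/4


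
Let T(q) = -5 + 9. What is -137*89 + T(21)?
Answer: -12189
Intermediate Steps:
T(q) = 4
-137*89 + T(21) = -137*89 + 4 = -12193 + 4 = -12189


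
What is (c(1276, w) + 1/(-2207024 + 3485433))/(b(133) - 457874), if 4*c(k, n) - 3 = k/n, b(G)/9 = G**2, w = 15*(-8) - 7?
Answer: 1144175547/193967735638556 ≈ 5.8988e-6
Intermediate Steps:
w = -127 (w = -120 - 7 = -127)
b(G) = 9*G**2
c(k, n) = 3/4 + k/(4*n) (c(k, n) = 3/4 + (k/n)/4 = 3/4 + k/(4*n))
(c(1276, w) + 1/(-2207024 + 3485433))/(b(133) - 457874) = ((1/4)*(1276 + 3*(-127))/(-127) + 1/(-2207024 + 3485433))/(9*133**2 - 457874) = ((1/4)*(-1/127)*(1276 - 381) + 1/1278409)/(9*17689 - 457874) = ((1/4)*(-1/127)*895 + 1/1278409)/(159201 - 457874) = (-895/508 + 1/1278409)/(-298673) = -1144175547/649431772*(-1/298673) = 1144175547/193967735638556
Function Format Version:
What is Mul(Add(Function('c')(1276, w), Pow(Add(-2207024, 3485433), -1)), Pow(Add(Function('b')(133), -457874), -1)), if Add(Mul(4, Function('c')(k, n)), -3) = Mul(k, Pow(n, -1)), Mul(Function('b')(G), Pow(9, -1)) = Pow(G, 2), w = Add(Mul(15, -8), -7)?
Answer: Rational(1144175547, 193967735638556) ≈ 5.8988e-6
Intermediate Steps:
w = -127 (w = Add(-120, -7) = -127)
Function('b')(G) = Mul(9, Pow(G, 2))
Function('c')(k, n) = Add(Rational(3, 4), Mul(Rational(1, 4), k, Pow(n, -1))) (Function('c')(k, n) = Add(Rational(3, 4), Mul(Rational(1, 4), Mul(k, Pow(n, -1)))) = Add(Rational(3, 4), Mul(Rational(1, 4), k, Pow(n, -1))))
Mul(Add(Function('c')(1276, w), Pow(Add(-2207024, 3485433), -1)), Pow(Add(Function('b')(133), -457874), -1)) = Mul(Add(Mul(Rational(1, 4), Pow(-127, -1), Add(1276, Mul(3, -127))), Pow(Add(-2207024, 3485433), -1)), Pow(Add(Mul(9, Pow(133, 2)), -457874), -1)) = Mul(Add(Mul(Rational(1, 4), Rational(-1, 127), Add(1276, -381)), Pow(1278409, -1)), Pow(Add(Mul(9, 17689), -457874), -1)) = Mul(Add(Mul(Rational(1, 4), Rational(-1, 127), 895), Rational(1, 1278409)), Pow(Add(159201, -457874), -1)) = Mul(Add(Rational(-895, 508), Rational(1, 1278409)), Pow(-298673, -1)) = Mul(Rational(-1144175547, 649431772), Rational(-1, 298673)) = Rational(1144175547, 193967735638556)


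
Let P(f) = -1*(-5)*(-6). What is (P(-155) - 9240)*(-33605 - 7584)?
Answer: 381822030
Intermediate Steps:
P(f) = -30 (P(f) = 5*(-6) = -30)
(P(-155) - 9240)*(-33605 - 7584) = (-30 - 9240)*(-33605 - 7584) = -9270*(-41189) = 381822030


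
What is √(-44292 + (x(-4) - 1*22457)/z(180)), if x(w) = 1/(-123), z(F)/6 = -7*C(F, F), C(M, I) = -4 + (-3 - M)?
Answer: I*√1148266890916222/161007 ≈ 210.46*I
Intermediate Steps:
C(M, I) = -7 - M
z(F) = 294 + 42*F (z(F) = 6*(-7*(-7 - F)) = 6*(49 + 7*F) = 294 + 42*F)
x(w) = -1/123
√(-44292 + (x(-4) - 1*22457)/z(180)) = √(-44292 + (-1/123 - 1*22457)/(294 + 42*180)) = √(-44292 + (-1/123 - 22457)/(294 + 7560)) = √(-44292 - 2762212/123/7854) = √(-44292 - 2762212/123*1/7854) = √(-44292 - 1381106/483021) = √(-21395347238/483021) = I*√1148266890916222/161007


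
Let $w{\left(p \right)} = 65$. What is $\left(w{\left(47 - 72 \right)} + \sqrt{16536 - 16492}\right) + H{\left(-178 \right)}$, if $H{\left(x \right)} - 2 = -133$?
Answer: $-66 + 2 \sqrt{11} \approx -59.367$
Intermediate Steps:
$H{\left(x \right)} = -131$ ($H{\left(x \right)} = 2 - 133 = -131$)
$\left(w{\left(47 - 72 \right)} + \sqrt{16536 - 16492}\right) + H{\left(-178 \right)} = \left(65 + \sqrt{16536 - 16492}\right) - 131 = \left(65 + \sqrt{44}\right) - 131 = \left(65 + 2 \sqrt{11}\right) - 131 = -66 + 2 \sqrt{11}$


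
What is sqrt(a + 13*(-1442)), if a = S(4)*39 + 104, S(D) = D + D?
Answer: I*sqrt(18330) ≈ 135.39*I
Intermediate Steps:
S(D) = 2*D
a = 416 (a = (2*4)*39 + 104 = 8*39 + 104 = 312 + 104 = 416)
sqrt(a + 13*(-1442)) = sqrt(416 + 13*(-1442)) = sqrt(416 - 18746) = sqrt(-18330) = I*sqrt(18330)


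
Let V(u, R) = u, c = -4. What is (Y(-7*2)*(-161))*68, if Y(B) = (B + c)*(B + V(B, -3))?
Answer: -5517792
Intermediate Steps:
Y(B) = 2*B*(-4 + B) (Y(B) = (B - 4)*(B + B) = (-4 + B)*(2*B) = 2*B*(-4 + B))
(Y(-7*2)*(-161))*68 = ((2*(-7*2)*(-4 - 7*2))*(-161))*68 = ((2*(-14)*(-4 - 14))*(-161))*68 = ((2*(-14)*(-18))*(-161))*68 = (504*(-161))*68 = -81144*68 = -5517792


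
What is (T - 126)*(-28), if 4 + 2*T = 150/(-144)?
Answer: 43183/12 ≈ 3598.6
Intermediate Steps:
T = -121/48 (T = -2 + (150/(-144))/2 = -2 + (150*(-1/144))/2 = -2 + (1/2)*(-25/24) = -2 - 25/48 = -121/48 ≈ -2.5208)
(T - 126)*(-28) = (-121/48 - 126)*(-28) = -6169/48*(-28) = 43183/12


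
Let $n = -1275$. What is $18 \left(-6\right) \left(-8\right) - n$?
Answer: $2139$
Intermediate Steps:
$18 \left(-6\right) \left(-8\right) - n = 18 \left(-6\right) \left(-8\right) - -1275 = \left(-108\right) \left(-8\right) + 1275 = 864 + 1275 = 2139$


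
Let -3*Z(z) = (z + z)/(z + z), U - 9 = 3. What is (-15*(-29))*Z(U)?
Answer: -145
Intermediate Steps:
U = 12 (U = 9 + 3 = 12)
Z(z) = -⅓ (Z(z) = -(z + z)/(3*(z + z)) = -2*z/(3*(2*z)) = -2*z*1/(2*z)/3 = -⅓*1 = -⅓)
(-15*(-29))*Z(U) = -15*(-29)*(-⅓) = 435*(-⅓) = -145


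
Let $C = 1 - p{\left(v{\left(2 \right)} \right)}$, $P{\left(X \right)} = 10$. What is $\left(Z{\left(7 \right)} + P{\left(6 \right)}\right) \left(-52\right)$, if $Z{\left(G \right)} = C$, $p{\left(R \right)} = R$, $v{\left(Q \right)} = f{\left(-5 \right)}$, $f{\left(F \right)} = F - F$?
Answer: $-572$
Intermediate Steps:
$f{\left(F \right)} = 0$
$v{\left(Q \right)} = 0$
$C = 1$ ($C = 1 - 0 = 1 + 0 = 1$)
$Z{\left(G \right)} = 1$
$\left(Z{\left(7 \right)} + P{\left(6 \right)}\right) \left(-52\right) = \left(1 + 10\right) \left(-52\right) = 11 \left(-52\right) = -572$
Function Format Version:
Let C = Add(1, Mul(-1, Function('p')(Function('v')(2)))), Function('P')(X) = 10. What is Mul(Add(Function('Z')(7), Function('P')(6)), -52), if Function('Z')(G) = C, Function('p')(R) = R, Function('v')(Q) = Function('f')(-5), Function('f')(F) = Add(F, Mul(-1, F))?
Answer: -572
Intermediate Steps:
Function('f')(F) = 0
Function('v')(Q) = 0
C = 1 (C = Add(1, Mul(-1, 0)) = Add(1, 0) = 1)
Function('Z')(G) = 1
Mul(Add(Function('Z')(7), Function('P')(6)), -52) = Mul(Add(1, 10), -52) = Mul(11, -52) = -572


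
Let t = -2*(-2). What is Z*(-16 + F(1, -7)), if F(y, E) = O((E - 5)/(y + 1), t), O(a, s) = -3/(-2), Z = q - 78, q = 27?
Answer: 1479/2 ≈ 739.50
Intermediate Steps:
Z = -51 (Z = 27 - 78 = -51)
t = 4
O(a, s) = 3/2 (O(a, s) = -3*(-1/2) = 3/2)
F(y, E) = 3/2
Z*(-16 + F(1, -7)) = -51*(-16 + 3/2) = -51*(-29/2) = 1479/2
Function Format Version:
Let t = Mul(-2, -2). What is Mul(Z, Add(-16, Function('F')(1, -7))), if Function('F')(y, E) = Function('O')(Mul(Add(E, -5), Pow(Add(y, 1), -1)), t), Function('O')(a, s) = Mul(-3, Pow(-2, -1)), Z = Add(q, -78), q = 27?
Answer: Rational(1479, 2) ≈ 739.50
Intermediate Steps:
Z = -51 (Z = Add(27, -78) = -51)
t = 4
Function('O')(a, s) = Rational(3, 2) (Function('O')(a, s) = Mul(-3, Rational(-1, 2)) = Rational(3, 2))
Function('F')(y, E) = Rational(3, 2)
Mul(Z, Add(-16, Function('F')(1, -7))) = Mul(-51, Add(-16, Rational(3, 2))) = Mul(-51, Rational(-29, 2)) = Rational(1479, 2)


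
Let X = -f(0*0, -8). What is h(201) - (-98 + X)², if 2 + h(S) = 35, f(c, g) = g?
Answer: -8067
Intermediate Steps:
h(S) = 33 (h(S) = -2 + 35 = 33)
X = 8 (X = -1*(-8) = 8)
h(201) - (-98 + X)² = 33 - (-98 + 8)² = 33 - 1*(-90)² = 33 - 1*8100 = 33 - 8100 = -8067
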